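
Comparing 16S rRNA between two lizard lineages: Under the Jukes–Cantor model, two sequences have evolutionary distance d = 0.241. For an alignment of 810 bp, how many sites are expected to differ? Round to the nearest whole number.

Invert JC69: p = (3/4)(1 − e^(−4d/3)) = 0.75 × (1 − e^(-0.321333)) = 0.75 × (1 − 0.725182) = 0.206114.
Expected differing sites = pL ≈ 0.206114 × 810 = 166.95234 ≈ 167.

167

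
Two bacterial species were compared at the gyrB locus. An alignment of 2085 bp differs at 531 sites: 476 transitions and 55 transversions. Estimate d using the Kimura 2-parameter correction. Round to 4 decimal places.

P = 476/2085 ≈ 0.228297 and Q = 55/2085 ≈ 0.026379.
Under the Kimura two-parameter model, d = −½ ln(1 − 2P − Q) − ¼ ln(1 − 2Q).
1 − 2P − Q = 0.517027, giving −½ ln(0.517027) = 0.329830.
1 − 2Q = 0.947242, giving −¼ ln(0.947242) = 0.013550.
d = 0.329830 + 0.013550 = 0.343380.

0.3434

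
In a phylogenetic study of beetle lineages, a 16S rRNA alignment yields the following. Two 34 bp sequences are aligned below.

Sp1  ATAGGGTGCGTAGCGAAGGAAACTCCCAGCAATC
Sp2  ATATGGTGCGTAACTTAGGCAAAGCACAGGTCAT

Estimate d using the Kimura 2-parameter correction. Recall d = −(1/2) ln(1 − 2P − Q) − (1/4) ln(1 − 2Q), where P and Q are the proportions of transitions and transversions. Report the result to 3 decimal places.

Of 34 sites, 2 differences are transitions and 11 are transversions, so P = 2/34 ≈ 0.058824 and Q = 11/34 ≈ 0.323529.
Under the Kimura two-parameter model, d = −½ ln(1 − 2P − Q) − ¼ ln(1 − 2Q).
1 − 2P − Q = 0.558823, giving −½ ln(0.558823) = 0.290961.
1 − 2Q = 0.352942, giving −¼ ln(0.352942) = 0.260363.
d = 0.290961 + 0.260363 = 0.551324.

0.551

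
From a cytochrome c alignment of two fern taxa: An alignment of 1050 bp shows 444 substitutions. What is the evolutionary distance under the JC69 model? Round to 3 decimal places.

p = 444/1050 ≈ 0.422857.
d = −(3/4) ln(1 − 4p/3) = −0.75 ln(1 − 0.563809) = −0.75 ln(0.436191)
  = −0.75 × (-0.829675) = 0.622256 substitutions/site.

0.622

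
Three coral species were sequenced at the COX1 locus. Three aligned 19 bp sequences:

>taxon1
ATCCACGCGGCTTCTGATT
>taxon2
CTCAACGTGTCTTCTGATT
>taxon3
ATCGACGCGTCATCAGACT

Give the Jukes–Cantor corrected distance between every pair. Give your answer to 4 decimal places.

d(taxon1,taxon2) = 0.2471, d(taxon1,taxon3) = 0.3241, d(taxon2,taxon3) = 0.4099

taxon1–taxon2: 4/19 sites differ → p ≈ 0.210526, d = −0.75 ln(1 − 0.280701) = 0.247109 ≈ 0.2471.
taxon1–taxon3: 5/19 sites differ → p ≈ 0.263158, d = −0.75 ln(1 − 0.350877) = 0.324100 ≈ 0.3241.
taxon2–taxon3: 6/19 sites differ → p ≈ 0.315789, d = −0.75 ln(1 − 0.421052) = 0.409907 ≈ 0.4099.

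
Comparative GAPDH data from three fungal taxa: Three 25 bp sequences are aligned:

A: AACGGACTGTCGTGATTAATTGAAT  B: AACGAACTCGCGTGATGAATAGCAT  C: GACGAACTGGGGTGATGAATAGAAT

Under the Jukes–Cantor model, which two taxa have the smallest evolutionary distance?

B and C

A–B: 6/25 differ, p = 0.240, d = 0.289.
A–C: 6/25 differ, p = 0.240, d = 0.289.
B–C: 4/25 differ, p = 0.160, d = 0.180.
The smallest distance is between B and C.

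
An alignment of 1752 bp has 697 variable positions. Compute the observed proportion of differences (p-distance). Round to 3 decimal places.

p = 697/1752 = 0.397831… ≈ 0.398 (to 3 d.p.).

0.398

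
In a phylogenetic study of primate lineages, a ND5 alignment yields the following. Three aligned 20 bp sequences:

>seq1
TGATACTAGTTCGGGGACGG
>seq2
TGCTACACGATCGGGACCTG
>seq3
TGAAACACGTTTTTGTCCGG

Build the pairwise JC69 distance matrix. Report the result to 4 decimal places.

seq1–seq2: 7/20 sites differ → p = 0.35, d = −0.75 ln(1 − 0.466667) = 0.471457 ≈ 0.4715.
seq1–seq3: 8/20 sites differ → p = 0.4, d = −0.75 ln(1 − 0.533333) = 0.571605 ≈ 0.5716.
seq2–seq3: 8/20 sites differ → p = 0.4, d = −0.75 ln(1 − 0.533333) = 0.571605 ≈ 0.5716.

d(seq1,seq2) = 0.4715, d(seq1,seq3) = 0.5716, d(seq2,seq3) = 0.5716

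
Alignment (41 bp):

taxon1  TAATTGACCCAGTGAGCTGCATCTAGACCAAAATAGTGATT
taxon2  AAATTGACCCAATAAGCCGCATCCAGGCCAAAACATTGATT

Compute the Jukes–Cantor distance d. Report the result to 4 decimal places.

0.2260

The sequences differ at 8 of 41 sites (1, 12, 14, 18, 24, 27, 34, 36), so p = 8/41 ≈ 0.195122.
d = −(3/4) ln(1 − 4p/3) = −0.75 ln(1 − 0.260163) = −0.75 ln(0.739837)
  = −0.75 × (-0.301325) = 0.225994 substitutions/site.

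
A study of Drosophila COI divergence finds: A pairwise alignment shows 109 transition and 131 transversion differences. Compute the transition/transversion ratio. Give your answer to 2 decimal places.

0.83

R = 109/131 = 0.832061… ≈ 0.83 (to 2 d.p.).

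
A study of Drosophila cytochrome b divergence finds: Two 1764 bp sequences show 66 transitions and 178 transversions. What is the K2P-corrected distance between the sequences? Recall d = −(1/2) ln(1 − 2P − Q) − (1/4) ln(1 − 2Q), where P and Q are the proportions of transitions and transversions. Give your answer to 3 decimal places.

P = 66/1764 ≈ 0.037415 and Q = 178/1764 ≈ 0.100907.
Under the Kimura two-parameter model, d = −½ ln(1 − 2P − Q) − ¼ ln(1 − 2Q).
1 − 2P − Q = 0.824263, giving −½ ln(0.824263) = 0.096633.
1 − 2Q = 0.798186, giving −¼ ln(0.798186) = 0.056353.
d = 0.096633 + 0.056353 = 0.152986.

0.153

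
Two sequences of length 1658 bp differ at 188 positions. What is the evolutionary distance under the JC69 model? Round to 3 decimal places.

p = 188/1658 ≈ 0.11339.
d = −(3/4) ln(1 − 4p/3) = −0.75 ln(1 − 0.151187) = −0.75 ln(0.848813)
  = −0.75 × (-0.163916) = 0.122937 substitutions/site.

0.123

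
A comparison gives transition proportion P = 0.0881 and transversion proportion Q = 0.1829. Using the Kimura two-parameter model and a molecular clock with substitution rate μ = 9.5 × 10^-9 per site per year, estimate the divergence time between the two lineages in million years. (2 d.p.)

Under the Kimura two-parameter model, d = −½ ln(1 − 2P − Q) − ¼ ln(1 − 2Q).
1 − 2P − Q = 0.6409, giving −½ ln(0.6409) = 0.222441.
1 − 2Q = 0.6342, giving −¼ ln(0.6342) = 0.113848.
d = 0.222441 + 0.113848 = 0.336289.
Under a molecular clock d = 2μt, so t = d/(2μ) = 0.336289 / (2 × 9.5 × 10^-9) = 17.70 million years.

17.70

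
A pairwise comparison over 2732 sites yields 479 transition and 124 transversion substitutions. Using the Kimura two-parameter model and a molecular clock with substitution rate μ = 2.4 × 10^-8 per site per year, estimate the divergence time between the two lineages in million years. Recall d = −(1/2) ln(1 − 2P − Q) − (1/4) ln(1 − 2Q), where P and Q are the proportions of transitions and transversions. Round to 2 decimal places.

5.75

P = 479/2732 ≈ 0.175329 and Q = 124/2732 ≈ 0.045388.
Under the Kimura two-parameter model, d = −½ ln(1 − 2P − Q) − ¼ ln(1 − 2Q).
1 − 2P − Q = 0.603954, giving −½ ln(0.603954) = 0.252129.
1 − 2Q = 0.909224, giving −¼ ln(0.909224) = 0.023791.
d = 0.252129 + 0.023791 = 0.275920.
Under a molecular clock d = 2μt, so t = d/(2μ) = 0.275920 / (2 × 2.4 × 10^-8) = 5.75 million years.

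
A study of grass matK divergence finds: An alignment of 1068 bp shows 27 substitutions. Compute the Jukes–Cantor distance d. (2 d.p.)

0.03

p = 27/1068 ≈ 0.025281.
d = −(3/4) ln(1 − 4p/3) = −0.75 ln(1 − 0.033708) = −0.75 ln(0.966292)
  = −0.75 × (-0.034289) = 0.025717 substitutions/site.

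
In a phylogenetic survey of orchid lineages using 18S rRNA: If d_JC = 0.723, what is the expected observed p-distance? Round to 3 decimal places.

p = (3/4)(1 − e^(−4d/3)) = 0.75 × (1 − e^(-0.964)) = 0.75 × (1 − 0.381364) = 0.463977.

0.464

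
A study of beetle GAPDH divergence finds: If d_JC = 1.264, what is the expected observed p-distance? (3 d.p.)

p = (3/4)(1 − e^(−4d/3)) = 0.75 × (1 − e^(-1.685333)) = 0.75 × (1 − 0.185383) = 0.610963.

0.611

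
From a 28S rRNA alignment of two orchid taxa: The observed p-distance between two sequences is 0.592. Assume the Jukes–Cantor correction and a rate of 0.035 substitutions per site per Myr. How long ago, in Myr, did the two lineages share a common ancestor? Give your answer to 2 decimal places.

d = −(3/4) ln(1 − 4p/3) = −0.75 ln(1 − 0.789333) = −0.75 ln(0.210667)
  = −0.75 × (-1.557477) = 1.168108 substitutions/site.
Under a molecular clock d = 2μt, so t = d/(2μ) = 1.168108 / (2 × 0.035) = 16.69 Myr.

16.69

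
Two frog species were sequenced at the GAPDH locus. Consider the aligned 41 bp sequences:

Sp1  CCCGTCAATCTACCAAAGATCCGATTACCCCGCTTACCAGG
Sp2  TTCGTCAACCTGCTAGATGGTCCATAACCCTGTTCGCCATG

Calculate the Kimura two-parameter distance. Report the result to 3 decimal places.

0.684

Of 41 sites, 12 differences are transitions and 5 are transversions, so P = 12/41 ≈ 0.292683 and Q = 5/41 ≈ 0.121951.
Under the Kimura two-parameter model, d = −½ ln(1 − 2P − Q) − ¼ ln(1 − 2Q).
1 − 2P − Q = 0.292683, giving −½ ln(0.292683) = 0.614333.
1 − 2Q = 0.756098, giving −¼ ln(0.756098) = 0.069896.
d = 0.614333 + 0.069896 = 0.684229.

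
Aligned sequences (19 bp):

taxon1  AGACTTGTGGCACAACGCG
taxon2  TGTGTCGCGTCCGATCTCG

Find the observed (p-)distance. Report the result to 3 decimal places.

The sequences differ at 10 of 19 positions (sites 1, 3, 4, 6, 8, 10, 12, 13, 15, 17).
p = 10/19 = 0.526315… ≈ 0.526 (to 3 d.p.).

0.526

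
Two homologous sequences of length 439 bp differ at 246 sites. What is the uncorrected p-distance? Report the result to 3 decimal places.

p = 246/439 = 0.560364… ≈ 0.560 (to 3 d.p.).

0.560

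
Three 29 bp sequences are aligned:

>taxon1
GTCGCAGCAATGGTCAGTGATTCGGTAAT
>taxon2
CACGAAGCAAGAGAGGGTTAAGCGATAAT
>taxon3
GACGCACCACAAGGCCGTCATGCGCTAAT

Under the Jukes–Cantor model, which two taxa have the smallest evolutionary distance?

taxon1–taxon2: 12/29 differ, p = 0.414, d = 0.602.
taxon1–taxon3: 10/29 differ, p = 0.345, d = 0.462.
taxon2–taxon3: 11/29 differ, p = 0.379, d = 0.529.
The smallest distance is between taxon1 and taxon3.

taxon1 and taxon3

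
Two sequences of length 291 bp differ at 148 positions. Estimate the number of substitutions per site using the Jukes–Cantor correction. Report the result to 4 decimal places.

p = 148/291 ≈ 0.508591.
d = −(3/4) ln(1 − 4p/3) = −0.75 ln(1 − 0.678121) = −0.75 ln(0.321879)
  = −0.75 × (-1.133580) = 0.850185 substitutions/site.

0.8502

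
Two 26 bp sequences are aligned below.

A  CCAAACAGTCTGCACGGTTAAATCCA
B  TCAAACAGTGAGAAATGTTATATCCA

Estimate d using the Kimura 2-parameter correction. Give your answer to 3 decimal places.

Of 26 sites, 1 differences are transitions and 6 are transversions, so P = 1/26 ≈ 0.038462 and Q = 6/26 ≈ 0.230769.
Under the Kimura two-parameter model, d = −½ ln(1 − 2P − Q) − ¼ ln(1 − 2Q).
1 − 2P − Q = 0.692307, giving −½ ln(0.692307) = 0.183863.
1 − 2Q = 0.538462, giving −¼ ln(0.538462) = 0.154760.
d = 0.183863 + 0.154760 = 0.338623.

0.339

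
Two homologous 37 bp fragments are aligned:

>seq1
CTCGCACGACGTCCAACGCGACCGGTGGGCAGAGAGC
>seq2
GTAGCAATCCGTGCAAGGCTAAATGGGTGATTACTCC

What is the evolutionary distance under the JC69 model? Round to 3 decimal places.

0.866

The sequences differ at 19 of 37 sites, so p = 19/37 ≈ 0.513514.
d = −(3/4) ln(1 − 4p/3) = −0.75 ln(1 − 0.684685) = −0.75 ln(0.315315)
  = −0.75 × (-1.154183) = 0.865637 substitutions/site.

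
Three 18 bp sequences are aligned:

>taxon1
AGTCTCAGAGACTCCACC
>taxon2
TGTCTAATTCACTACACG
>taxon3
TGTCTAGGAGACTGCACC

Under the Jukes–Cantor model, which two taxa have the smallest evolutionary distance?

taxon1 and taxon3

taxon1–taxon2: 7/18 differ, p = 0.389, d = 0.548.
taxon1–taxon3: 4/18 differ, p = 0.222, d = 0.264.
taxon2–taxon3: 6/18 differ, p = 0.333, d = 0.441.
The smallest distance is between taxon1 and taxon3.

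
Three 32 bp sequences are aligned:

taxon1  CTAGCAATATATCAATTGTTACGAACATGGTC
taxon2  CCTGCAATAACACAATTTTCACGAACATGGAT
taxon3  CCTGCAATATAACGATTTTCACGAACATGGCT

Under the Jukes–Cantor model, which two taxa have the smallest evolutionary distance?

taxon2 and taxon3

taxon1–taxon2: 9/32 differ, p = 0.281, d = 0.353.
taxon1–taxon3: 8/32 differ, p = 0.250, d = 0.304.
taxon2–taxon3: 4/32 differ, p = 0.125, d = 0.137.
The smallest distance is between taxon2 and taxon3.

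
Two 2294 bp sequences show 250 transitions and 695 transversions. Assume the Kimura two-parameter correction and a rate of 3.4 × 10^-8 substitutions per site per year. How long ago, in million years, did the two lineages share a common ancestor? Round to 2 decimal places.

P = 250/2294 ≈ 0.10898 and Q = 695/2294 ≈ 0.302964.
Under the Kimura two-parameter model, d = −½ ln(1 − 2P − Q) − ¼ ln(1 − 2Q).
1 − 2P − Q = 0.479076, giving −½ ln(0.479076) = 0.367948.
1 − 2Q = 0.394072, giving −¼ ln(0.394072) = 0.232805.
d = 0.367948 + 0.232805 = 0.600753.
Under a molecular clock d = 2μt, so t = d/(2μ) = 0.600753 / (2 × 3.4 × 10^-8) = 8.83 million years.

8.83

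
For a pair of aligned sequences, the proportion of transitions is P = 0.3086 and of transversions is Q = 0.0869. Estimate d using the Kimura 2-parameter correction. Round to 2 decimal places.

0.66

Under the Kimura two-parameter model, d = −½ ln(1 − 2P − Q) − ¼ ln(1 − 2Q).
1 − 2P − Q = 0.2959, giving −½ ln(0.2959) = 0.608867.
1 − 2Q = 0.8262, giving −¼ ln(0.8262) = 0.047730.
d = 0.608867 + 0.047730 = 0.656597.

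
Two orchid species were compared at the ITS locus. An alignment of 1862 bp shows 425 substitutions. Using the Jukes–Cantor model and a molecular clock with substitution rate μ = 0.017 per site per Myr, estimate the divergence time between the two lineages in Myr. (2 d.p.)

8.00

p = 425/1862 ≈ 0.228249.
d = −(3/4) ln(1 − 4p/3) = −0.75 ln(1 − 0.304332) = −0.75 ln(0.695668)
  = −0.75 × (-0.362883) = 0.272162 substitutions/site.
Under a molecular clock d = 2μt, so t = d/(2μ) = 0.272162 / (2 × 0.017) = 8.00 Myr.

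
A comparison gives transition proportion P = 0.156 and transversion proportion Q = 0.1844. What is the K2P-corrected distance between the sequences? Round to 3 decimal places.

Under the Kimura two-parameter model, d = −½ ln(1 − 2P − Q) − ¼ ln(1 − 2Q).
1 − 2P − Q = 0.5036, giving −½ ln(0.5036) = 0.342986.
1 − 2Q = 0.6312, giving −¼ ln(0.6312) = 0.115033.
d = 0.342986 + 0.115033 = 0.458019.

0.458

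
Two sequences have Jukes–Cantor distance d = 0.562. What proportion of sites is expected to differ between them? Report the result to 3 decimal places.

p = (3/4)(1 − e^(−4d/3)) = 0.75 × (1 − e^(-0.749333)) = 0.75 × (1 − 0.472682) = 0.395489.

0.395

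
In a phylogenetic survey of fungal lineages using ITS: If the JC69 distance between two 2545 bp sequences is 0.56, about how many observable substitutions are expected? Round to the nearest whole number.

1004

Invert JC69: p = (3/4)(1 − e^(−4d/3)) = 0.75 × (1 − e^(-0.746667)) = 0.75 × (1 − 0.473944) = 0.394542.
Expected differing sites = pL ≈ 0.394542 × 2545 = 1004.10939 ≈ 1004.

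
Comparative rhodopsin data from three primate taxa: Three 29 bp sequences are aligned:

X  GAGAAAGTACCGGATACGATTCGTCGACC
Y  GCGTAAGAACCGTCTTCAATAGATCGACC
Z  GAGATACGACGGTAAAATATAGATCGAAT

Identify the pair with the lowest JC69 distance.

X–Y: 10/29 differ, p = 0.345, d = 0.462.
X–Z: 13/29 differ, p = 0.448, d = 0.683.
Y–Z: 13/29 differ, p = 0.448, d = 0.683.
The smallest distance is between X and Y.

X and Y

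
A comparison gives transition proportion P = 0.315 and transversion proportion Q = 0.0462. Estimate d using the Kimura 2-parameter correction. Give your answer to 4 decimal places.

Under the Kimura two-parameter model, d = −½ ln(1 − 2P − Q) − ¼ ln(1 − 2Q).
1 − 2P − Q = 0.3238, giving −½ ln(0.3238) = 0.563815.
1 − 2Q = 0.9076, giving −¼ ln(0.9076) = 0.024238.
d = 0.563815 + 0.024238 = 0.588053.

0.5881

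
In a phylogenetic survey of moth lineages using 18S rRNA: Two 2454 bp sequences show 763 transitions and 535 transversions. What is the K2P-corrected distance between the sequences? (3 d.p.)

1.059

P = 763/2454 ≈ 0.310921 and Q = 535/2454 ≈ 0.218011.
Under the Kimura two-parameter model, d = −½ ln(1 − 2P − Q) − ¼ ln(1 − 2Q).
1 − 2P − Q = 0.160147, giving −½ ln(0.160147) = 0.915832.
1 − 2Q = 0.563978, giving −¼ ln(0.563978) = 0.143185.
d = 0.915832 + 0.143185 = 1.059017.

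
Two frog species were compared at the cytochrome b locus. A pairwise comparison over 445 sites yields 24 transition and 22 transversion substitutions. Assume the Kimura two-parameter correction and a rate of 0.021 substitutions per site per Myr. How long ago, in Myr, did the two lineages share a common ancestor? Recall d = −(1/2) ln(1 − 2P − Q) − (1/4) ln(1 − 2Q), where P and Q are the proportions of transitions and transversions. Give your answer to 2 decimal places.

2.66

P = 24/445 ≈ 0.053933 and Q = 22/445 ≈ 0.049438.
Under the Kimura two-parameter model, d = −½ ln(1 − 2P − Q) − ¼ ln(1 − 2Q).
1 − 2P − Q = 0.842696, giving −½ ln(0.842696) = 0.085575.
1 − 2Q = 0.901124, giving −¼ ln(0.901124) = 0.026028.
d = 0.085575 + 0.026028 = 0.111603.
Under a molecular clock d = 2μt, so t = d/(2μ) = 0.111603 / (2 × 0.021) = 2.66 Myr.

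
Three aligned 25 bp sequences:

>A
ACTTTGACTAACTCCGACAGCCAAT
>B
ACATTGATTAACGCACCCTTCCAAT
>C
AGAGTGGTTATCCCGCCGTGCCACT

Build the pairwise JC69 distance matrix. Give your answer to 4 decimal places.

d(A,B) = 0.4172, d(A,C) = 0.8865, d(B,C) = 0.4904

A–B: 8/25 sites differ → p = 0.32, d = −0.75 ln(1 − 0.426667) = 0.417216 ≈ 0.4172.
A–C: 13/25 sites differ → p = 0.52, d = −0.75 ln(1 − 0.693333) = 0.886495 ≈ 0.8865.
B–C: 9/25 sites differ → p = 0.36, d = −0.75 ln(1 − 0.48) = 0.490445 ≈ 0.4904.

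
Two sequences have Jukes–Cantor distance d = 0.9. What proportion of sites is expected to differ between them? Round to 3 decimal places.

0.524

p = (3/4)(1 − e^(−4d/3)) = 0.75 × (1 − e^(-1.2)) = 0.75 × (1 − 0.301194) = 0.524105.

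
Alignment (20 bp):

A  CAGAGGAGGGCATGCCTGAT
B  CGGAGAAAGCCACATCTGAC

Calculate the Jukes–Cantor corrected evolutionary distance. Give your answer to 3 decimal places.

0.572

The sequences differ at 8 of 20 sites (2, 6, 8, 10, 13, 14, 15, 20), so p = 8/20 = 0.4.
d = −(3/4) ln(1 − 4p/3) = −0.75 ln(1 − 0.533333) = −0.75 ln(0.466667)
  = −0.75 × (-0.762139) = 0.571604 substitutions/site.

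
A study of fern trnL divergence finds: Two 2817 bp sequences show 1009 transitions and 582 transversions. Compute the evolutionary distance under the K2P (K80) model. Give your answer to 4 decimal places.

1.4150

P = 1009/2817 ≈ 0.358182 and Q = 582/2817 ≈ 0.206603.
Under the Kimura two-parameter model, d = −½ ln(1 − 2P − Q) − ¼ ln(1 − 2Q).
1 − 2P − Q = 0.077033, giving −½ ln(0.077033) = 1.281761.
1 − 2Q = 0.586794, giving −¼ ln(0.586794) = 0.133270.
d = 1.281761 + 0.133270 = 1.415031.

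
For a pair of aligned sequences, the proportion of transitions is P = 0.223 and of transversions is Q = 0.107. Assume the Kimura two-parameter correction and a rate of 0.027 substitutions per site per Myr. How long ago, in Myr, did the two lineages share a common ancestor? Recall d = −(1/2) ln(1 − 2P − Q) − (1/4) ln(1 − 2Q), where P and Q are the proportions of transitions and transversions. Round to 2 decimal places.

8.57

Under the Kimura two-parameter model, d = −½ ln(1 − 2P − Q) − ¼ ln(1 − 2Q).
1 − 2P − Q = 0.447, giving −½ ln(0.447) = 0.402598.
1 − 2Q = 0.786, giving −¼ ln(0.786) = 0.060200.
d = 0.402598 + 0.060200 = 0.462798.
Under a molecular clock d = 2μt, so t = d/(2μ) = 0.462798 / (2 × 0.027) = 8.57 Myr.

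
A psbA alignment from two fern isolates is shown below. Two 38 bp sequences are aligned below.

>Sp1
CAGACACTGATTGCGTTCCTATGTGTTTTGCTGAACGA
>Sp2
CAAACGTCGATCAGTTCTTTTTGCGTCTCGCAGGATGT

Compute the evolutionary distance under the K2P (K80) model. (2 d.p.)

Of 38 sites, 14 differences are transitions and 5 are transversions, so P = 14/38 ≈ 0.368421 and Q = 5/38 ≈ 0.131579.
Under the Kimura two-parameter model, d = −½ ln(1 − 2P − Q) − ¼ ln(1 − 2Q).
1 − 2P − Q = 0.131579, giving −½ ln(0.131579) = 1.014074.
1 − 2Q = 0.736842, giving −¼ ln(0.736842) = 0.076345.
d = 1.014074 + 0.076345 = 1.090419.

1.09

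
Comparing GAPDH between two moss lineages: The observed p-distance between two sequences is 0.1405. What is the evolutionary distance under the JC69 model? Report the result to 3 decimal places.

0.156

d = −(3/4) ln(1 − 4p/3) = −0.75 ln(1 − 0.187333) = −0.75 ln(0.812667)
  = −0.75 × (-0.207434) = 0.155576 substitutions/site.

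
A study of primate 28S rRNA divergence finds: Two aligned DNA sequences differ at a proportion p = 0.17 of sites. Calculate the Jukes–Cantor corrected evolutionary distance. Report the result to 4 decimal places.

0.1928

d = −(3/4) ln(1 − 4p/3) = −0.75 ln(1 − 0.226667) = −0.75 ln(0.773333)
  = −0.75 × (-0.257046) = 0.192785 substitutions/site.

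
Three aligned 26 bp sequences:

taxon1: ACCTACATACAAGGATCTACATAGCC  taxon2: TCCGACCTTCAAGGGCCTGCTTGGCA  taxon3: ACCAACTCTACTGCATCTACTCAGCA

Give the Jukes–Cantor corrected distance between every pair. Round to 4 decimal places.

d(taxon1,taxon2) = 0.5393, d(taxon1,taxon3) = 0.6228, d(taxon2,taxon3) = 0.8240

taxon1–taxon2: 10/26 sites differ → p ≈ 0.384615, d = −0.75 ln(1 − 0.51282) = 0.539341 ≈ 0.5393.
taxon1–taxon3: 11/26 sites differ → p ≈ 0.423077, d = −0.75 ln(1 − 0.564103) = 0.622762 ≈ 0.6228.
taxon2–taxon3: 13/26 sites differ → p = 0.5, d = −0.75 ln(1 − 0.666667) = 0.823960 ≈ 0.8240.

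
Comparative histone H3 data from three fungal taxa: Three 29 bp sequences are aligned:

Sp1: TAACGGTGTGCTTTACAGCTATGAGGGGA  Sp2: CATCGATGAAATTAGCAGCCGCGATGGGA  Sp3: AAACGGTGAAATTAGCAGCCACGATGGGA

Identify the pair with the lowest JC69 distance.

Sp2 and Sp3

Sp1–Sp2: 12/29 differ, p = 0.414, d = 0.602.
Sp1–Sp3: 9/29 differ, p = 0.310, d = 0.401.
Sp2–Sp3: 4/29 differ, p = 0.138, d = 0.152.
The smallest distance is between Sp2 and Sp3.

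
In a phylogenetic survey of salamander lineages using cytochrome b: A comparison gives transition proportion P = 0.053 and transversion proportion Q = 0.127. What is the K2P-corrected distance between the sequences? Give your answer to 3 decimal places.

0.206

Under the Kimura two-parameter model, d = −½ ln(1 − 2P − Q) − ¼ ln(1 − 2Q).
1 − 2P − Q = 0.767, giving −½ ln(0.767) = 0.132634.
1 − 2Q = 0.746, giving −¼ ln(0.746) = 0.073257.
d = 0.132634 + 0.073257 = 0.205891.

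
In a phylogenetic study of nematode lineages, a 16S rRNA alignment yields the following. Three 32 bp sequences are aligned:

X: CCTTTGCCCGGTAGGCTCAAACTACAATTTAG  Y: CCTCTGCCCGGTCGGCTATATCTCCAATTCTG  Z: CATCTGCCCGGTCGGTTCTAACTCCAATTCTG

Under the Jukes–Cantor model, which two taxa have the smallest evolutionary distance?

X–Y: 8/32 differ, p = 0.250, d = 0.304.
X–Z: 8/32 differ, p = 0.250, d = 0.304.
Y–Z: 4/32 differ, p = 0.125, d = 0.137.
The smallest distance is between Y and Z.

Y and Z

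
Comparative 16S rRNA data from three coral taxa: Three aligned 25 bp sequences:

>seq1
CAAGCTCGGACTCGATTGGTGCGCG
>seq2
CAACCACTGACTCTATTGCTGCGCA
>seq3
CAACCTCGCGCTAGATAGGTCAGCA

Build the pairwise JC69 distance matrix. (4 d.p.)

seq1–seq2: 6/25 sites differ → p = 0.24, d = −0.75 ln(1 − 0.32) = 0.289247 ≈ 0.2892.
seq1–seq3: 8/25 sites differ → p = 0.32, d = −0.75 ln(1 − 0.426667) = 0.417216 ≈ 0.4172.
seq2–seq3: 10/25 sites differ → p = 0.4, d = −0.75 ln(1 − 0.533333) = 0.571605 ≈ 0.5716.

d(seq1,seq2) = 0.2892, d(seq1,seq3) = 0.4172, d(seq2,seq3) = 0.5716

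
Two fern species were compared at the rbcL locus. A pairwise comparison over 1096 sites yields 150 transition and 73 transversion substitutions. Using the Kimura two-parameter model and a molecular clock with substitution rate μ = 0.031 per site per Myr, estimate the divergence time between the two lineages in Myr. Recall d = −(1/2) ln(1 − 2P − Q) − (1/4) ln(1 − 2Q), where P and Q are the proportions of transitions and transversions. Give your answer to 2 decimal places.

P = 150/1096 ≈ 0.136861 and Q = 73/1096 ≈ 0.066606.
Under the Kimura two-parameter model, d = −½ ln(1 − 2P − Q) − ¼ ln(1 − 2Q).
1 − 2P − Q = 0.659672, giving −½ ln(0.659672) = 0.208006.
1 − 2Q = 0.866788, giving −¼ ln(0.866788) = 0.035740.
d = 0.208006 + 0.035740 = 0.243746.
Under a molecular clock d = 2μt, so t = d/(2μ) = 0.243746 / (2 × 0.031) = 3.93 Myr.

3.93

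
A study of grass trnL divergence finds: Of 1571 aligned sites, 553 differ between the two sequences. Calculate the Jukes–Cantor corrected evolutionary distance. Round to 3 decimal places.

0.475

p = 553/1571 ≈ 0.352005.
d = −(3/4) ln(1 − 4p/3) = −0.75 ln(1 − 0.46934) = −0.75 ln(0.53066)
  = −0.75 × (-0.633634) = 0.475226 substitutions/site.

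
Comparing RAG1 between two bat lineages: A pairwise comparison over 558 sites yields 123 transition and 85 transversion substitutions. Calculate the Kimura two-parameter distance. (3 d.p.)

0.541

P = 123/558 ≈ 0.22043 and Q = 85/558 ≈ 0.15233.
Under the Kimura two-parameter model, d = −½ ln(1 − 2P − Q) − ¼ ln(1 − 2Q).
1 − 2P − Q = 0.40681, giving −½ ln(0.40681) = 0.449705.
1 − 2Q = 0.69534, giving −¼ ln(0.69534) = 0.090839.
d = 0.449705 + 0.090839 = 0.540544.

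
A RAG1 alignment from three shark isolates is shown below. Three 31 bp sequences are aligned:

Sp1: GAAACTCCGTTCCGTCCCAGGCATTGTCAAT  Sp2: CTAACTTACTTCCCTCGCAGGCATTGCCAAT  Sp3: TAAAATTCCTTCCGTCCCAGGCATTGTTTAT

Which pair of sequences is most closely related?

Sp1–Sp2: 8/31 differ, p = 0.258, d = 0.316.
Sp1–Sp3: 6/31 differ, p = 0.194, d = 0.224.
Sp2–Sp3: 9/31 differ, p = 0.290, d = 0.367.
The smallest distance is between Sp1 and Sp3.

Sp1 and Sp3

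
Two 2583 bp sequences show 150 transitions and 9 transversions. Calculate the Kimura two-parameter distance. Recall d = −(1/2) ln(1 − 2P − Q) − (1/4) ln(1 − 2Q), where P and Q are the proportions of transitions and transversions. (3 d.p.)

P = 150/2583 ≈ 0.058072 and Q = 9/2583 ≈ 0.003484.
Under the Kimura two-parameter model, d = −½ ln(1 − 2P − Q) − ¼ ln(1 − 2Q).
1 − 2P − Q = 0.880372, giving −½ ln(0.880372) = 0.063705.
1 − 2Q = 0.993032, giving −¼ ln(0.993032) = 0.001748.
d = 0.063705 + 0.001748 = 0.065453.

0.065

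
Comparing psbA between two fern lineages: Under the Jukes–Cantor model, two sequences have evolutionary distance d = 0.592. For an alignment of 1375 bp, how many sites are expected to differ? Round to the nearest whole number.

Invert JC69: p = (3/4)(1 − e^(−4d/3)) = 0.75 × (1 − e^(-0.789333)) = 0.75 × (1 − 0.454148) = 0.409389.
Expected differing sites = pL ≈ 0.409389 × 1375 = 562.909875 ≈ 563.

563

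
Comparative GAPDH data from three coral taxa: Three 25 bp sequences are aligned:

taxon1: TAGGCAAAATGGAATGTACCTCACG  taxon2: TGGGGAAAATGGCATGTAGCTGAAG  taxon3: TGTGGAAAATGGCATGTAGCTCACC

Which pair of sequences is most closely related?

taxon2 and taxon3

taxon1–taxon2: 6/25 differ, p = 0.240, d = 0.289.
taxon1–taxon3: 6/25 differ, p = 0.240, d = 0.289.
taxon2–taxon3: 4/25 differ, p = 0.160, d = 0.180.
The smallest distance is between taxon2 and taxon3.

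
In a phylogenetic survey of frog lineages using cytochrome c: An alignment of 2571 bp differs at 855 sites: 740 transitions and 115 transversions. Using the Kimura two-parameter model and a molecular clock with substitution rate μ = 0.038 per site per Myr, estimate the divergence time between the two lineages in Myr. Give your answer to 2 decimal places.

6.68

P = 740/2571 ≈ 0.287826 and Q = 115/2571 ≈ 0.04473.
Under the Kimura two-parameter model, d = −½ ln(1 − 2P − Q) − ¼ ln(1 − 2Q).
1 − 2P − Q = 0.379618, giving −½ ln(0.379618) = 0.484295.
1 − 2Q = 0.91054, giving −¼ ln(0.91054) = 0.023429.
d = 0.484295 + 0.023429 = 0.507724.
Under a molecular clock d = 2μt, so t = d/(2μ) = 0.507724 / (2 × 0.038) = 6.68 Myr.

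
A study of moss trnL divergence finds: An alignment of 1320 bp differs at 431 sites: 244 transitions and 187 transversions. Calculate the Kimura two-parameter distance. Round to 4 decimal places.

P = 244/1320 ≈ 0.184848 and Q = 187/1320 ≈ 0.141667.
Under the Kimura two-parameter model, d = −½ ln(1 − 2P − Q) − ¼ ln(1 − 2Q).
1 − 2P − Q = 0.488637, giving −½ ln(0.488637) = 0.358068.
1 − 2Q = 0.716666, giving −¼ ln(0.716666) = 0.083286.
d = 0.358068 + 0.083286 = 0.441354.

0.4414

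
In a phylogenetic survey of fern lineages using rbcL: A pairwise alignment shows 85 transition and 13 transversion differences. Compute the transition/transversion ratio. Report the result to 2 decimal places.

R = 85/13 = 6.538461… ≈ 6.54 (to 2 d.p.).

6.54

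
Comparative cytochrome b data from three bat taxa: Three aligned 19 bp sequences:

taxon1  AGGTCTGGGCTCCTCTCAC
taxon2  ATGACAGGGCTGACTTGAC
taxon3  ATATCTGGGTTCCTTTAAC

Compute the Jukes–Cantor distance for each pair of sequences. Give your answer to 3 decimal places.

taxon1–taxon2: 8/19 sites differ → p ≈ 0.421053, d = −0.75 ln(1 − 0.561404) = 0.618132 ≈ 0.618.
taxon1–taxon3: 5/19 sites differ → p ≈ 0.263158, d = −0.75 ln(1 − 0.350877) = 0.324100 ≈ 0.324.
taxon2–taxon3: 8/19 sites differ → p ≈ 0.421053, d = −0.75 ln(1 − 0.561404) = 0.618132 ≈ 0.618.

d(taxon1,taxon2) = 0.618, d(taxon1,taxon3) = 0.324, d(taxon2,taxon3) = 0.618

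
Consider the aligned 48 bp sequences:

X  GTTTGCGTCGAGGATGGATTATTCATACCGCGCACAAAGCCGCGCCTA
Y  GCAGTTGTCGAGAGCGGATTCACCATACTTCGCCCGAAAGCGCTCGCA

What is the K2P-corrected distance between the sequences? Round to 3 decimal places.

Of 48 sites, 10 differences are transitions and 10 are transversions, so P = 10/48 ≈ 0.208333 and Q = 10/48 ≈ 0.208333.
Under the Kimura two-parameter model, d = −½ ln(1 − 2P − Q) − ¼ ln(1 − 2Q).
1 − 2P − Q = 0.375001, giving −½ ln(0.375001) = 0.490413.
1 − 2Q = 0.583334, giving −¼ ln(0.583334) = 0.134749.
d = 0.490413 + 0.134749 = 0.625162.

0.625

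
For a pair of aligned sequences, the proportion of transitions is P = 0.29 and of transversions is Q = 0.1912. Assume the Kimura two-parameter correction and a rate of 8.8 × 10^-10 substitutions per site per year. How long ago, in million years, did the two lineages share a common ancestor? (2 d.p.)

487.46

Under the Kimura two-parameter model, d = −½ ln(1 − 2P − Q) − ¼ ln(1 − 2Q).
1 − 2P − Q = 0.2288, giving −½ ln(0.2288) = 0.737454.
1 − 2Q = 0.6176, giving −¼ ln(0.6176) = 0.120479.
d = 0.737454 + 0.120479 = 0.857933.
Under a molecular clock d = 2μt, so t = d/(2μ) = 0.857933 / (2 × 8.8 × 10^-10) = 487.46 million years.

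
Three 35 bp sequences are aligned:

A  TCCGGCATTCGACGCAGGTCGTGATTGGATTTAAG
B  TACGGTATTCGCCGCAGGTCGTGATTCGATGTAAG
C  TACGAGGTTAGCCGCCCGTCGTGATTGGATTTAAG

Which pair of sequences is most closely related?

A–B: 5/35 differ, p = 0.143, d = 0.158.
A–C: 8/35 differ, p = 0.229, d = 0.273.
B–C: 8/35 differ, p = 0.229, d = 0.273.
The smallest distance is between A and B.

A and B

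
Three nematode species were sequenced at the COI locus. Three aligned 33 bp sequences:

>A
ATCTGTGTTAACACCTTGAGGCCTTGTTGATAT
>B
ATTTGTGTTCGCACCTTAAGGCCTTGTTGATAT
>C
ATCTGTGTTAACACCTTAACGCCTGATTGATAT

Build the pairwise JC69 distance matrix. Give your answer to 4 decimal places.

d(A,B) = 0.1322, d(A,C) = 0.1322, d(B,C) = 0.2082

A–B: 4/33 sites differ → p ≈ 0.121212, d = −0.75 ln(1 − 0.161616) = 0.132209 ≈ 0.1322.
A–C: 4/33 sites differ → p ≈ 0.121212, d = −0.75 ln(1 − 0.161616) = 0.132209 ≈ 0.1322.
B–C: 6/33 sites differ → p ≈ 0.181818, d = −0.75 ln(1 − 0.242424) = 0.208224 ≈ 0.2082.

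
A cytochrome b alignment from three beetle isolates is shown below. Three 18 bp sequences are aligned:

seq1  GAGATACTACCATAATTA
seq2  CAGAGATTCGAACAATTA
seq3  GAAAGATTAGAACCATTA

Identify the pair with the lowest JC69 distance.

seq2 and seq3

seq1–seq2: 7/18 differ, p = 0.389, d = 0.548.
seq1–seq3: 7/18 differ, p = 0.389, d = 0.548.
seq2–seq3: 4/18 differ, p = 0.222, d = 0.264.
The smallest distance is between seq2 and seq3.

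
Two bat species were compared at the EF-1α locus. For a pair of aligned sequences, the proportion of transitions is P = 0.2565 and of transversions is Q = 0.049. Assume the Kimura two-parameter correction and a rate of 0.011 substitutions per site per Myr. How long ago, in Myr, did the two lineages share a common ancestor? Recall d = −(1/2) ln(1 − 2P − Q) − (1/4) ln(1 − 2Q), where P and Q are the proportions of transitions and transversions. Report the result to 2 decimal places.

Under the Kimura two-parameter model, d = −½ ln(1 − 2P − Q) − ¼ ln(1 − 2Q).
1 − 2P − Q = 0.438, giving −½ ln(0.438) = 0.412768.
1 − 2Q = 0.902, giving −¼ ln(0.902) = 0.025785.
d = 0.412768 + 0.025785 = 0.438553.
Under a molecular clock d = 2μt, so t = d/(2μ) = 0.438553 / (2 × 0.011) = 19.93 Myr.

19.93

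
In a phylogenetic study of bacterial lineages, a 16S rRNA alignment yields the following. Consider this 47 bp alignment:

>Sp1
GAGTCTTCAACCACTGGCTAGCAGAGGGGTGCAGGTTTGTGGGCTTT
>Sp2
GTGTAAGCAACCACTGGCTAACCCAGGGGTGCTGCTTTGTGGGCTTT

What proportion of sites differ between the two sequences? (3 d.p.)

The sequences differ at 9 of 47 positions (sites 2, 5, 6, 7, 21, 23, 24, 33, 35).
p = 9/47 = 0.191489… ≈ 0.191 (to 3 d.p.).

0.191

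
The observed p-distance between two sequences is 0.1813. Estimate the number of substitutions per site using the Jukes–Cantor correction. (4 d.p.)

d = −(3/4) ln(1 − 4p/3) = −0.75 ln(1 − 0.241733) = −0.75 ln(0.758267)
  = −0.75 × (-0.276720) = 0.207540 substitutions/site.

0.2075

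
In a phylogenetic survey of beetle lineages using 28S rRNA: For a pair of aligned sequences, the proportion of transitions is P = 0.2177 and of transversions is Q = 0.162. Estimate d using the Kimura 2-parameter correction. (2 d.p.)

0.55

Under the Kimura two-parameter model, d = −½ ln(1 − 2P − Q) − ¼ ln(1 − 2Q).
1 − 2P − Q = 0.4026, giving −½ ln(0.4026) = 0.454906.
1 − 2Q = 0.676, giving −¼ ln(0.676) = 0.097891.
d = 0.454906 + 0.097891 = 0.552797.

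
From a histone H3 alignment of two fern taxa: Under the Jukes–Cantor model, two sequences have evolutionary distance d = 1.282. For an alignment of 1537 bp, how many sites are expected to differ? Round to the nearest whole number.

944

Invert JC69: p = (3/4)(1 − e^(−4d/3)) = 0.75 × (1 − e^(-1.709333)) = 0.75 × (1 − 0.180986) = 0.614261.
Expected differing sites = pL ≈ 0.614261 × 1537 = 944.119157 ≈ 944.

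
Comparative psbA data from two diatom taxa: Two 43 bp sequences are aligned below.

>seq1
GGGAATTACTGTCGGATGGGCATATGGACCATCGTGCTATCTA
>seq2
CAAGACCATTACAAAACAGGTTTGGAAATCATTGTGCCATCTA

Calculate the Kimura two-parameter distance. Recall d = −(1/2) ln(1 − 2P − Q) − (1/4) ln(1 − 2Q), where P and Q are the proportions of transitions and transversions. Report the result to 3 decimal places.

Of 43 sites, 19 differences are transitions and 4 are transversions, so P = 19/43 ≈ 0.44186 and Q = 4/43 ≈ 0.093023.
Under the Kimura two-parameter model, d = −½ ln(1 − 2P − Q) − ¼ ln(1 − 2Q).
1 − 2P − Q = 0.023257, giving −½ ln(0.023257) = 1.880575.
1 − 2Q = 0.813954, giving −¼ ln(0.813954) = 0.051463.
d = 1.880575 + 0.051463 = 1.932038.

1.932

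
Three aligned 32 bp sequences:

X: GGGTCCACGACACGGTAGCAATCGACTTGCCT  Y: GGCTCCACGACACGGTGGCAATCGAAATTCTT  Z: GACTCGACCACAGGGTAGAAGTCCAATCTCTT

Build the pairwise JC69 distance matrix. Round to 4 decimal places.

d(X,Y) = 0.2158, d(X,Z) = 0.5199, d(Y,Z) = 0.4042

X–Y: 6/32 sites differ → p = 0.1875, d = −0.75 ln(1 − 0.25) = 0.215762 ≈ 0.2158.
X–Z: 12/32 sites differ → p = 0.375, d = −0.75 ln(1 − 0.5) = 0.519860 ≈ 0.5199.
Y–Z: 10/32 sites differ → p = 0.3125, d = −0.75 ln(1 − 0.416667) = 0.404248 ≈ 0.4042.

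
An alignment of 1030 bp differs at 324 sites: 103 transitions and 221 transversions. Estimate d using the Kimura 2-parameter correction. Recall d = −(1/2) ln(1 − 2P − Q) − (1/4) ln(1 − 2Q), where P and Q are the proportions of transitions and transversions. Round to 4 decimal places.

P = 103/1030 = 0.1 and Q = 221/1030 ≈ 0.214563.
Under the Kimura two-parameter model, d = −½ ln(1 − 2P − Q) − ¼ ln(1 − 2Q).
1 − 2P − Q = 0.585437, giving −½ ln(0.585437) = 0.267698.
1 − 2Q = 0.570874, giving −¼ ln(0.570874) = 0.140147.
d = 0.267698 + 0.140147 = 0.407845.

0.4078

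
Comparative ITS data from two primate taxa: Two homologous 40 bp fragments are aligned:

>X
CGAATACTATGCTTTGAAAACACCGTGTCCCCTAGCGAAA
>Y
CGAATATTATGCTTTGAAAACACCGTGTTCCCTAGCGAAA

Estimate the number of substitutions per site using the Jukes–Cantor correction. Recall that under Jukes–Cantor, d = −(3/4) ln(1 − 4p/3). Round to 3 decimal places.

The sequences differ at 2 of 40 sites (7, 29), so p = 2/40 = 0.05.
d = −(3/4) ln(1 − 4p/3) = −0.75 ln(1 − 0.066667) = −0.75 ln(0.933333)
  = −0.75 × (-0.068993) = 0.051745 substitutions/site.

0.052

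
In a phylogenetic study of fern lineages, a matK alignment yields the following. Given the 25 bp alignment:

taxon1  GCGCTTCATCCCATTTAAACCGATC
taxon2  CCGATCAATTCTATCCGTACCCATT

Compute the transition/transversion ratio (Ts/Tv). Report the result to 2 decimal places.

Transitions are A↔G and C↔T; transversions are all other mismatches.
Transitions: 7. Transversions: 5.
R = 7/5 = 1.40.

1.40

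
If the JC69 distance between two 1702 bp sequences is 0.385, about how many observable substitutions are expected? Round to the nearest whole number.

Invert JC69: p = (3/4)(1 − e^(−4d/3)) = 0.75 × (1 − e^(-0.513333)) = 0.75 × (1 − 0.598497) = 0.301127.
Expected differing sites = pL ≈ 0.301127 × 1702 = 512.518154 ≈ 513.

513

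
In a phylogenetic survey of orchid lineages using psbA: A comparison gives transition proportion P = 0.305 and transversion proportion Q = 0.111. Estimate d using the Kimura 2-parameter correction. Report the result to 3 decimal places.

Under the Kimura two-parameter model, d = −½ ln(1 − 2P − Q) − ¼ ln(1 − 2Q).
1 − 2P − Q = 0.279, giving −½ ln(0.279) = 0.638272.
1 − 2Q = 0.778, giving −¼ ln(0.778) = 0.062757.
d = 0.638272 + 0.062757 = 0.701029.

0.701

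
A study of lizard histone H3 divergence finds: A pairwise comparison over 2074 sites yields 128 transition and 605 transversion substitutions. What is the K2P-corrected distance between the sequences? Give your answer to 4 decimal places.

0.4871

P = 128/2074 ≈ 0.061716 and Q = 605/2074 ≈ 0.291707.
Under the Kimura two-parameter model, d = −½ ln(1 − 2P − Q) − ¼ ln(1 − 2Q).
1 − 2P − Q = 0.584861, giving −½ ln(0.584861) = 0.268191.
1 − 2Q = 0.416586, giving −¼ ln(0.416586) = 0.218916.
d = 0.268191 + 0.218916 = 0.487107.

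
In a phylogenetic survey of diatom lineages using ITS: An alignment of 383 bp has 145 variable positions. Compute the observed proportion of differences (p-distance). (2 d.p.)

0.38

p = 145/383 = 0.378590… ≈ 0.38 (to 2 d.p.).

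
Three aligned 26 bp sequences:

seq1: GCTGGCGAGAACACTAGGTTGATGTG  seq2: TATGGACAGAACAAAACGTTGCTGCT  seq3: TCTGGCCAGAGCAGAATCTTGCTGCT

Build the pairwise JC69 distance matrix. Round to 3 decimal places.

seq1–seq2: 10/26 sites differ → p ≈ 0.384615, d = −0.75 ln(1 − 0.51282) = 0.539341 ≈ 0.539.
seq1–seq3: 10/26 sites differ → p ≈ 0.384615, d = −0.75 ln(1 − 0.51282) = 0.539341 ≈ 0.539.
seq2–seq3: 6/26 sites differ → p ≈ 0.230769, d = −0.75 ln(1 − 0.307692) = 0.275793 ≈ 0.276.

d(seq1,seq2) = 0.539, d(seq1,seq3) = 0.539, d(seq2,seq3) = 0.276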